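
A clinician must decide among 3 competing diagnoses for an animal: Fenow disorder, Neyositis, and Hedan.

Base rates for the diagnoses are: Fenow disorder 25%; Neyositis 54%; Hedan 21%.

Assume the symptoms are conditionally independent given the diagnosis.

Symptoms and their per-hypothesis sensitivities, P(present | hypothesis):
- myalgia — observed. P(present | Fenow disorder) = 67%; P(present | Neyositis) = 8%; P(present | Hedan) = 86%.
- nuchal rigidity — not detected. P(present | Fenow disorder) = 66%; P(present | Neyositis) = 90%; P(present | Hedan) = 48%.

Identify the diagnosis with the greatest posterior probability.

Multiply each prior by the joint likelihood of the symptom pattern (using 1 − P(present | H) for each absent symptom):
  Fenow disorder: 0.250 × 0.67 × (1 − 0.66) = 0.05695
  Neyositis: 0.540 × 0.08 × (1 − 0.90) = 0.00432
  Hedan: 0.210 × 0.86 × (1 − 0.48) = 0.093912
The unnormalized weights sum to 0.15518.
P(Fenow disorder | evidence) ≈ 0.05695 / 0.15518 ≈ 0.367
P(Neyositis | evidence) ≈ 0.00432 / 0.15518 ≈ 0.028
P(Hedan | evidence) ≈ 0.093912 / 0.15518 ≈ 0.605
The largest is 0.605, so Hedan is most probable.

Hedan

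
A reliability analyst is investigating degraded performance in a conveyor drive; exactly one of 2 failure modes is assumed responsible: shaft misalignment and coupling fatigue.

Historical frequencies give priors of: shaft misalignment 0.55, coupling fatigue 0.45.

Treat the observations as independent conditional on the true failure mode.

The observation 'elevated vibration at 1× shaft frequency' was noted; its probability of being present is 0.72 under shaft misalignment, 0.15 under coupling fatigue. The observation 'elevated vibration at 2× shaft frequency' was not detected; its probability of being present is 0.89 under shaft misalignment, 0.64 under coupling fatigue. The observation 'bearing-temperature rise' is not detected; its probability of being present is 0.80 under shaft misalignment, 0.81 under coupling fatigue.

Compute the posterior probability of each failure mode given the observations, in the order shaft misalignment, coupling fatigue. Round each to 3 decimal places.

For each hypothesis, the unnormalized posterior weight is prior × product of the observation likelihoods (using 1 − P(present | H) for each absent observation):
  shaft misalignment: 0.55 × 0.72 × (1 − 0.89) × (1 − 0.80) = 0.008712
  coupling fatigue: 0.45 × 0.15 × (1 − 0.64) × (1 − 0.81) = 0.004617
The unnormalized weights sum to 0.013329.
P(shaft misalignment | evidence) = 0.008712 / 0.013329 ≈ 0.654
P(coupling fatigue | evidence) = 0.004617 / 0.013329 ≈ 0.346

0.654, 0.346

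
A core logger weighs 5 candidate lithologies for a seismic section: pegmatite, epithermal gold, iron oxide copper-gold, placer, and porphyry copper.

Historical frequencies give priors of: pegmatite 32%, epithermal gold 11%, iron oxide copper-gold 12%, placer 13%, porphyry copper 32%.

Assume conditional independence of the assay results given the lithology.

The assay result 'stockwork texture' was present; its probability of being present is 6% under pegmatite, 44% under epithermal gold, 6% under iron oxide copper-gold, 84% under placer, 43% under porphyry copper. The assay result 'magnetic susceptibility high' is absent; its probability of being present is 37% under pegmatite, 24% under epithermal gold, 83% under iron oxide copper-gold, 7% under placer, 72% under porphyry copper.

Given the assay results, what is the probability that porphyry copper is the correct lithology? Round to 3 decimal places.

0.203

Multiply each prior by the joint likelihood of the assay result pattern (using 1 − P(present | H) for each absent assay result):
  pegmatite: 0.32 × 0.06 × (1 − 0.37) = 0.012096
  epithermal gold: 0.11 × 0.44 × (1 − 0.24) = 0.036784
  iron oxide copper-gold: 0.12 × 0.06 × (1 − 0.83) = 0.001224
  placer: 0.13 × 0.84 × (1 − 0.07) = 0.10156
  porphyry copper: 0.32 × 0.43 × (1 − 0.72) = 0.038528
Normalizing constant Z = 0.012096 + 0.036784 + 0.001224 + 0.10156 + 0.038528 = 0.19019.
P(porphyry copper | evidence) = 0.038528 / 0.19019 ≈ 0.203.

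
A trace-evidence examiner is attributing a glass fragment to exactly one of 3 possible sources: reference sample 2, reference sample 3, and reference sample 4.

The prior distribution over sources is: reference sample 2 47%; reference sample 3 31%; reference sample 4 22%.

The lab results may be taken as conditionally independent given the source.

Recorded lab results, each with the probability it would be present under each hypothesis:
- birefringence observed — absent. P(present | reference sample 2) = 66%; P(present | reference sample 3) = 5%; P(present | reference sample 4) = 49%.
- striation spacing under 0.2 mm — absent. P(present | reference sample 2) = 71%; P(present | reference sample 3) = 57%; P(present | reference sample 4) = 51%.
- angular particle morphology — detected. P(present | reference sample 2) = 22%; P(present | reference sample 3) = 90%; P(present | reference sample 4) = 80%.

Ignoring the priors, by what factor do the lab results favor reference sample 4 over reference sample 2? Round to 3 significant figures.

9.22

The Bayes factor is the ratio of the joint likelihoods of the lab result pattern under the two hypotheses (using 1 − P(present | H) for each absent lab result).
  reference sample 4: (1 − 0.49) × (1 − 0.51) × 0.80 = 0.19992
  reference sample 2: (1 − 0.66) × (1 − 0.71) × 0.22 = 0.021692
Bayes factor = 0.19992 / 0.021692 ≈ 9.22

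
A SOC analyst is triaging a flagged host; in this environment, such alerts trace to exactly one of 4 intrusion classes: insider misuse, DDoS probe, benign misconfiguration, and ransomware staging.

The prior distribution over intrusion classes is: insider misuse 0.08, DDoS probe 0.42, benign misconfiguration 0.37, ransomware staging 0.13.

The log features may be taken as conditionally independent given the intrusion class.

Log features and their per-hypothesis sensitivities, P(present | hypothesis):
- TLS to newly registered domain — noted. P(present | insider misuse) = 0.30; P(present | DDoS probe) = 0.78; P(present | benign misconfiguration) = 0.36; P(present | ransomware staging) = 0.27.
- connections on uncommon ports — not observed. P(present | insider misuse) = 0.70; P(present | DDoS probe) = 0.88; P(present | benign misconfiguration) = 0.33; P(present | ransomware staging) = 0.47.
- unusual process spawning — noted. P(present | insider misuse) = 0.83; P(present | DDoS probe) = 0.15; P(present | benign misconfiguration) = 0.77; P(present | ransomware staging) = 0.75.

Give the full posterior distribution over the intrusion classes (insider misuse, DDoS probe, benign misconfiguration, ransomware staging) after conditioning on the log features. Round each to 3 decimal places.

Multiply each prior by the joint likelihood of the log feature pattern (using 1 − P(present | H) for each absent log feature):
  insider misuse: 0.08 × 0.30 × (1 − 0.70) × 0.83 = 0.005976
  DDoS probe: 0.42 × 0.78 × (1 − 0.88) × 0.15 = 0.0058968
  benign misconfiguration: 0.37 × 0.36 × (1 − 0.33) × 0.77 = 0.068718
  ransomware staging: 0.13 × 0.27 × (1 − 0.47) × 0.75 = 0.013952
The unnormalized weights sum to 0.094543.
P(insider misuse | evidence) = 0.005976 / 0.094543 ≈ 0.063
P(DDoS probe | evidence) = 0.0058968 / 0.094543 ≈ 0.062
P(benign misconfiguration | evidence) = 0.068718 / 0.094543 ≈ 0.727
P(ransomware staging | evidence) = 0.013952 / 0.094543 ≈ 0.148

0.063, 0.062, 0.727, 0.148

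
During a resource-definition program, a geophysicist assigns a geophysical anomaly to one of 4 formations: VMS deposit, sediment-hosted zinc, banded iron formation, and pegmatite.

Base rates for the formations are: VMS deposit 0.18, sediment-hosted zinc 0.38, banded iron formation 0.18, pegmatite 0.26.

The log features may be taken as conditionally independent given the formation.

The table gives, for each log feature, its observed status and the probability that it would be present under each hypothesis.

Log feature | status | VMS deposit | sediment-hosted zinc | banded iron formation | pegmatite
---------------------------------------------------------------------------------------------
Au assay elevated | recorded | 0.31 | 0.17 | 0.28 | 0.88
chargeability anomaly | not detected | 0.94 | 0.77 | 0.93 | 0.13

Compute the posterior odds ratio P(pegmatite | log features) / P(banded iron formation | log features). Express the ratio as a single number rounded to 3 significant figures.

56.4

Posterior odds equal prior odds times the likelihood ratio; only the two competing hypotheses matter (using 1 − P(present | H) for each absent log feature).
  pegmatite: 0.26 × 0.88 × (1 − 0.13) = 0.19906
  banded iron formation: 0.18 × 0.28 × (1 − 0.93) = 0.003528
Posterior odds = 0.19906 / 0.003528 ≈ 56.4.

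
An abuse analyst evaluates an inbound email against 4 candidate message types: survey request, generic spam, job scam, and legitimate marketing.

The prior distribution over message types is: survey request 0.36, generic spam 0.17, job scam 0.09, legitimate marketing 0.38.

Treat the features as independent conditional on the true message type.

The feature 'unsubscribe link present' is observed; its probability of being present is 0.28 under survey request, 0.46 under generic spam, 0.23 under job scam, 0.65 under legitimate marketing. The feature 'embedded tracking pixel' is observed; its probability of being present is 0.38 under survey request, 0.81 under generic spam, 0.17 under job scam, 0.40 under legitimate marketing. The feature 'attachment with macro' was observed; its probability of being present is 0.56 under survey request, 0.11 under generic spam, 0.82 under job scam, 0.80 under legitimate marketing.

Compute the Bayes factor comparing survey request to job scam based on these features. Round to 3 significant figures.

1.86

Take the product of per-feature likelihoods under each hypothesis, then divide.
  survey request: 0.28 × 0.38 × 0.56 = 0.059584
  job scam: 0.23 × 0.17 × 0.82 = 0.032062
Bayes factor = 0.059584 / 0.032062 ≈ 1.86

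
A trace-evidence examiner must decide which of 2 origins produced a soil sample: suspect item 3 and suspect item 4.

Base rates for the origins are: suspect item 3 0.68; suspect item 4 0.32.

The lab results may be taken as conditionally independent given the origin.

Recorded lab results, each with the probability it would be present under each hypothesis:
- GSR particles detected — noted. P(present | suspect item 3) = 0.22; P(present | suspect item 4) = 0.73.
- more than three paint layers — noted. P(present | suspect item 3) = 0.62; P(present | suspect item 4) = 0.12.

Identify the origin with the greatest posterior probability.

suspect item 3

Multiply each prior by the joint likelihood of the lab result pattern:
  suspect item 3: 0.68 × 0.22 × 0.62 = 0.092752
  suspect item 4: 0.32 × 0.73 × 0.12 = 0.028032
Marginal likelihood of the evidence = 0.12078.
P(suspect item 3 | evidence) ≈ 0.092752 / 0.12078 ≈ 0.768
P(suspect item 4 | evidence) ≈ 0.028032 / 0.12078 ≈ 0.232
The largest is 0.768, so suspect item 3 is most probable.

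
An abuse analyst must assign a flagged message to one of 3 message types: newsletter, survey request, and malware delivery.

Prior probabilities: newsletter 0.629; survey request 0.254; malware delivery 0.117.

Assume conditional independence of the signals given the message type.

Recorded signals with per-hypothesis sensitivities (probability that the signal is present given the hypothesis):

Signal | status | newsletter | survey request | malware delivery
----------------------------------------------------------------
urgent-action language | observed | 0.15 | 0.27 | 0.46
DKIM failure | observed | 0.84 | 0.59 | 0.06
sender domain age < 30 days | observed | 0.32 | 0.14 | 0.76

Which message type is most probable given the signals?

For each hypothesis, the unnormalized posterior weight is prior × product of the signal likelihoods:
  newsletter: 0.629 × 0.15 × 0.84 × 0.32 = 0.025361
  survey request: 0.254 × 0.27 × 0.59 × 0.14 = 0.0056647
  malware delivery: 0.117 × 0.46 × 0.06 × 0.76 = 0.0024542
Marginal likelihood of the evidence = 0.03348.
P(newsletter | evidence) ≈ 0.025361 / 0.03348 ≈ 0.758
P(survey request | evidence) ≈ 0.0056647 / 0.03348 ≈ 0.169
P(malware delivery | evidence) ≈ 0.0024542 / 0.03348 ≈ 0.073
The largest is 0.758, so newsletter is most probable.

newsletter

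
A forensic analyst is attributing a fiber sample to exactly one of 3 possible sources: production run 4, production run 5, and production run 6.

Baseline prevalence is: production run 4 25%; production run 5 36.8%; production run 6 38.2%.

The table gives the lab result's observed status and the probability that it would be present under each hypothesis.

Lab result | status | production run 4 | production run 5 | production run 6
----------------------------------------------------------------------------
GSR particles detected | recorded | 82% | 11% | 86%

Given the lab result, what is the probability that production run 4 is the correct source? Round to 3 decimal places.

Multiply each prior by the likelihood of the lab result:
  production run 4: 0.250 × 0.82 = 0.205
  production run 5: 0.368 × 0.11 = 0.04048
  production run 6: 0.382 × 0.86 = 0.32852
The unnormalized weights sum to 0.574.
P(production run 4 | evidence) = 0.205 / 0.574 ≈ 0.357.

0.357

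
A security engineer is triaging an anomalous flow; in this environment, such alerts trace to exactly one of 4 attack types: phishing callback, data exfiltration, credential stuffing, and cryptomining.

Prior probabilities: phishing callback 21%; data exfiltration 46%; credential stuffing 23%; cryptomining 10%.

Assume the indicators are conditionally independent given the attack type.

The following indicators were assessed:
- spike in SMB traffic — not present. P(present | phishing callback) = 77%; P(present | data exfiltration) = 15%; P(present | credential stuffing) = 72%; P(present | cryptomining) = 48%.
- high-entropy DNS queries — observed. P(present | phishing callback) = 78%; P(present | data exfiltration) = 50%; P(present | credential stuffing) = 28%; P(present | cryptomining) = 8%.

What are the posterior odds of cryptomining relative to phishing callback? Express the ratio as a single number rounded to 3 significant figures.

The normalizing constant cancels in an odds ratio, so compute prior × likelihood for the two hypotheses only (using 1 − P(present | H) for each absent indicator):
  cryptomining: 0.10 × (1 − 0.48) × 0.08 = 0.00416
  phishing callback: 0.21 × (1 − 0.77) × 0.78 = 0.037674
Odds(cryptomining : phishing callback) = 0.00416 / 0.037674 ≈ 0.110.

0.110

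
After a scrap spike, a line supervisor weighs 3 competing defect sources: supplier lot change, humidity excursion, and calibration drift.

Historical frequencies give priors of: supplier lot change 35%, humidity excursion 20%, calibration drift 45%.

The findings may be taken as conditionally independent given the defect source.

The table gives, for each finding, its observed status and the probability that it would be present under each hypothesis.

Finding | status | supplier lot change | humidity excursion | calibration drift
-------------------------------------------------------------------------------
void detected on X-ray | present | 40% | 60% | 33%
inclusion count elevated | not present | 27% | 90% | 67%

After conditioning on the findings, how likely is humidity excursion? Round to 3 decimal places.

0.074

Multiply each prior by the joint likelihood of the evidence pattern (using 1 − P(present | H) for each absent finding):
  supplier lot change: 0.35 × 0.40 × (1 − 0.27) = 0.1022
  humidity excursion: 0.20 × 0.60 × (1 − 0.90) = 0.012
  calibration drift: 0.45 × 0.33 × (1 − 0.67) = 0.049005
The unnormalized weights sum to 0.1632.
P(humidity excursion | evidence) = 0.012 / 0.1632 ≈ 0.074.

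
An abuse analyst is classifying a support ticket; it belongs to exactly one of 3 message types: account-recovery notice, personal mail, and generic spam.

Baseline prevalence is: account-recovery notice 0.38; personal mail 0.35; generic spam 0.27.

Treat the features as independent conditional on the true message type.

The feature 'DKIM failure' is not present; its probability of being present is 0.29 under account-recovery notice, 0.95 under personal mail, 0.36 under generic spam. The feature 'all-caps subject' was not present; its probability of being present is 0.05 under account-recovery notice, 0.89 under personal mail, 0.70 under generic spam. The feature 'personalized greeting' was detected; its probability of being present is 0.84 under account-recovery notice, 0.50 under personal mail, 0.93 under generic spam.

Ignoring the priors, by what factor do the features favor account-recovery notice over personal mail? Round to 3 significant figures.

Take the product of per-feature likelihoods under each hypothesis (using 1 − P(present | H) for each absent feature), then divide.
  account-recovery notice: (1 − 0.29) × (1 − 0.05) × 0.84 = 0.56658
  personal mail: (1 − 0.95) × (1 − 0.89) × 0.50 = 0.00275
Bayes factor = 0.56658 / 0.00275 ≈ 206

206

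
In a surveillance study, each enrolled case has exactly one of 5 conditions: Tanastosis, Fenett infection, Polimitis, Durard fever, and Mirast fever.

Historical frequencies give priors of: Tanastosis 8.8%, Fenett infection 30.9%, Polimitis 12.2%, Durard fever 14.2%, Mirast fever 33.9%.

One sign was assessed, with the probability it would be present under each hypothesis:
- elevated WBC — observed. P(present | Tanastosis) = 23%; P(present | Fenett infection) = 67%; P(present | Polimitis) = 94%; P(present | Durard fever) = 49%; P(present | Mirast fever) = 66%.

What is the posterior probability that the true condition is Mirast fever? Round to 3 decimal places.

Multiply each prior by the likelihood of the sign:
  Tanastosis: 0.088 × 0.23 = 0.02024
  Fenett infection: 0.309 × 0.67 = 0.20703
  Polimitis: 0.122 × 0.94 = 0.11468
  Durard fever: 0.142 × 0.49 = 0.06958
  Mirast fever: 0.339 × 0.66 = 0.22374
The unnormalized weights sum to 0.63527.
P(Mirast fever | evidence) = 0.22374 / 0.63527 ≈ 0.352.

0.352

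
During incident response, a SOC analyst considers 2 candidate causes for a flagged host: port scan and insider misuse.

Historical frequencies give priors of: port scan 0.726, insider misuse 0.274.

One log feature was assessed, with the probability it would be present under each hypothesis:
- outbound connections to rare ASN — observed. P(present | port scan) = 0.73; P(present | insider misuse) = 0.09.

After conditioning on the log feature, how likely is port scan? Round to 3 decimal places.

0.956

By Bayes' rule, the unnormalized weight for each hypothesis is prior × likelihood:
  port scan: 0.726 × 0.73 = 0.52998
  insider misuse: 0.274 × 0.09 = 0.02466
Marginal likelihood of the evidence = 0.55464.
P(port scan | evidence) = 0.52998 / 0.55464 ≈ 0.956.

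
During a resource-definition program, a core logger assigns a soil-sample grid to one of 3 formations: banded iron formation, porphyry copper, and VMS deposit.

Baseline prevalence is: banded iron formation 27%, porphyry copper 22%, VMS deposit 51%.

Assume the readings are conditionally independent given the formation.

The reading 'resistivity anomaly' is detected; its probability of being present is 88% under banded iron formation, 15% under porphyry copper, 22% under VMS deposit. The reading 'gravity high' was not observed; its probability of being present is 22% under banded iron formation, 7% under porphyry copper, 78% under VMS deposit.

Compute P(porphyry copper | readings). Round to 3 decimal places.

0.128

By Bayes' rule with conditional independence, the unnormalized weight for each hypothesis is prior × ∏ likelihoods (using 1 − P(present | H) for each absent reading):
  banded iron formation: 0.27 × 0.88 × (1 − 0.22) = 0.18533
  porphyry copper: 0.22 × 0.15 × (1 − 0.07) = 0.03069
  VMS deposit: 0.51 × 0.22 × (1 − 0.78) = 0.024684
Marginal likelihood of the evidence = 0.2407.
P(porphyry copper | evidence) = 0.03069 / 0.2407 ≈ 0.128.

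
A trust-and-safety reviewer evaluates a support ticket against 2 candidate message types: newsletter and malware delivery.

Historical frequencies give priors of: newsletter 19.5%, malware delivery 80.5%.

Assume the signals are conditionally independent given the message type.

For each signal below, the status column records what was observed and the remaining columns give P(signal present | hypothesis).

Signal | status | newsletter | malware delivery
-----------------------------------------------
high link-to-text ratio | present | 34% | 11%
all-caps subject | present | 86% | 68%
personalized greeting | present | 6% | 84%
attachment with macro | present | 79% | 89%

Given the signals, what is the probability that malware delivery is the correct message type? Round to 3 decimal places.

0.943

Multiply each prior by the joint likelihood of the signal pattern:
  newsletter: 0.195 × 0.34 × 0.86 × 0.06 × 0.79 = 0.0027027
  malware delivery: 0.805 × 0.11 × 0.68 × 0.84 × 0.89 = 0.045016
Marginal likelihood of the evidence = 0.047719.
P(malware delivery | evidence) = 0.045016 / 0.047719 ≈ 0.943.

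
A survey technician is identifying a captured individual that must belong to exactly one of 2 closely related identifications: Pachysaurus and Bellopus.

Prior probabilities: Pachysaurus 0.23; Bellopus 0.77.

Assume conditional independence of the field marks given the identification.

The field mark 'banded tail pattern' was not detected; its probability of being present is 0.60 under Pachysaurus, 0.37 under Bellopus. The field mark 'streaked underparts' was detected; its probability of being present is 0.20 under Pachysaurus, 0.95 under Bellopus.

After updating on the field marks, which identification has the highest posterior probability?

Bellopus

Multiply each prior by the joint likelihood of the field mark pattern (using 1 − P(present | H) for each absent field mark):
  Pachysaurus: 0.23 × (1 − 0.60) × 0.20 = 0.0184
  Bellopus: 0.77 × (1 − 0.37) × 0.95 = 0.46085
Normalizing constant Z = 0.0184 + 0.46085 = 0.47925.
P(Pachysaurus | evidence) ≈ 0.0184 / 0.47925 ≈ 0.038
P(Bellopus | evidence) ≈ 0.46085 / 0.47925 ≈ 0.962
The largest is 0.962, so Bellopus is most probable.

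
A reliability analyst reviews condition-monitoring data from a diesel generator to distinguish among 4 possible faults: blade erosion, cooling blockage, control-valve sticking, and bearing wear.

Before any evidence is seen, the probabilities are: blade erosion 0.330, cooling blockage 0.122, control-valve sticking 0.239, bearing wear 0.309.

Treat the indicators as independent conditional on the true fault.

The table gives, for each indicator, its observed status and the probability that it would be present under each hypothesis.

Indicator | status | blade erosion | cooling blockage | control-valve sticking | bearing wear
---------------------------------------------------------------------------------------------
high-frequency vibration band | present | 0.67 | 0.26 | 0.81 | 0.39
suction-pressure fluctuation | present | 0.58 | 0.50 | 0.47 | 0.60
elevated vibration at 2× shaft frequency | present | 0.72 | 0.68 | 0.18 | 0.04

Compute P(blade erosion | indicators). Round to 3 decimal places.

0.754

For each hypothesis, the unnormalized posterior weight is prior × product of the indicator likelihoods:
  blade erosion: 0.330 × 0.67 × 0.58 × 0.72 = 0.092331
  cooling blockage: 0.122 × 0.26 × 0.50 × 0.68 = 0.010785
  control-valve sticking: 0.239 × 0.81 × 0.47 × 0.18 = 0.016378
  bearing wear: 0.309 × 0.39 × 0.60 × 0.04 = 0.0028922
Normalizing constant Z = 0.092331 + 0.010785 + 0.016378 + 0.0028922 = 0.12239.
P(blade erosion | evidence) = 0.092331 / 0.12239 ≈ 0.754.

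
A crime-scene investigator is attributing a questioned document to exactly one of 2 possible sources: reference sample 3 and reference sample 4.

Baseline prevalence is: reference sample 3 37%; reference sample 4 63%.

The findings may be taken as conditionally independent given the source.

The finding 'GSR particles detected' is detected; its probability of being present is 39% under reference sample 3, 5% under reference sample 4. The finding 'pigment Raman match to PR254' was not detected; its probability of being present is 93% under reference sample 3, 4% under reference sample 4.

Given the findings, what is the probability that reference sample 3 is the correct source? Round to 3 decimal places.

For each hypothesis, the unnormalized posterior weight is prior × product of the finding likelihoods (using 1 − P(present | H) for each absent finding):
  reference sample 3: 0.37 × 0.39 × (1 − 0.93) = 0.010101
  reference sample 4: 0.63 × 0.05 × (1 − 0.04) = 0.03024
The unnormalized weights sum to 0.040341.
P(reference sample 3 | evidence) = 0.010101 / 0.040341 ≈ 0.250.

0.250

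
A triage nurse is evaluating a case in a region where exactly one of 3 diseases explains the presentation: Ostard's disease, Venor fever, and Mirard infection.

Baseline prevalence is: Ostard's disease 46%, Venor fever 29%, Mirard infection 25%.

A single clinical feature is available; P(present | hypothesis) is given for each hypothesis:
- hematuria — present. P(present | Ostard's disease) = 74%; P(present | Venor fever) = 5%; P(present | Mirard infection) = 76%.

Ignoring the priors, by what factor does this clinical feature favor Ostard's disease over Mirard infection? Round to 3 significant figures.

0.974

Likelihood of this clinical feature under each hypothesis:
  Ostard's disease: 0.74
  Mirard infection: 0.76
Bayes factor = 0.74 / 0.76 ≈ 0.974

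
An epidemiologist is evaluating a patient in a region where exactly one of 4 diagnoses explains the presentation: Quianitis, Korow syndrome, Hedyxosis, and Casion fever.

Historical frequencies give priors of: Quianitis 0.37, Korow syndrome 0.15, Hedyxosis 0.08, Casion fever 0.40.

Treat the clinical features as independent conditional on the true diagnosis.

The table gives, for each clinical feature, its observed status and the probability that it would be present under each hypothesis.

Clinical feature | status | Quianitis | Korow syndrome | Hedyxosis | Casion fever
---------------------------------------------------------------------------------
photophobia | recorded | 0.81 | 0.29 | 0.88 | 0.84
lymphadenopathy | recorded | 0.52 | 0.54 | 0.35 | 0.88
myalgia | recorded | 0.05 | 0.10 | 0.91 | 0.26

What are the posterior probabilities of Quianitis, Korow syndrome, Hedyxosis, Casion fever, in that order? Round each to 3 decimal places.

By Bayes' rule with conditional independence, the unnormalized weight for each hypothesis is prior × ∏ likelihoods:
  Quianitis: 0.37 × 0.81 × 0.52 × 0.05 = 0.0077922
  Korow syndrome: 0.15 × 0.29 × 0.54 × 0.10 = 0.002349
  Hedyxosis: 0.08 × 0.88 × 0.35 × 0.91 = 0.022422
  Casion fever: 0.40 × 0.84 × 0.88 × 0.26 = 0.076877
Normalizing constant Z = 0.0077922 + 0.002349 + 0.022422 + 0.076877 = 0.10944.
P(Quianitis | evidence) = 0.0077922 / 0.10944 ≈ 0.071
P(Korow syndrome | evidence) = 0.002349 / 0.10944 ≈ 0.021
P(Hedyxosis | evidence) = 0.022422 / 0.10944 ≈ 0.205
P(Casion fever | evidence) = 0.076877 / 0.10944 ≈ 0.702

0.071, 0.021, 0.205, 0.702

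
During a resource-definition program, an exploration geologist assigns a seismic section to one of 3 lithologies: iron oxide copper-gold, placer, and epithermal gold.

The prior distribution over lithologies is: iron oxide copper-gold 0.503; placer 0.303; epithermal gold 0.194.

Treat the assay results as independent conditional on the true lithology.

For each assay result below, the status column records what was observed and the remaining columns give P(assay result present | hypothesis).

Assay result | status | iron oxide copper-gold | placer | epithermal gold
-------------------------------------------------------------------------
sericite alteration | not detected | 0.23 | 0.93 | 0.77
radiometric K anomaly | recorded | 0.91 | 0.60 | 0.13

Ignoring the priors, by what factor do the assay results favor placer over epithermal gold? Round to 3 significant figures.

Take the product of per-assay result likelihoods under each hypothesis (using 1 − P(present | H) for each absent assay result), then divide.
  placer: (1 − 0.93) × 0.60 = 0.042
  epithermal gold: (1 − 0.77) × 0.13 = 0.0299
Bayes factor = 0.042 / 0.0299 ≈ 1.40

1.40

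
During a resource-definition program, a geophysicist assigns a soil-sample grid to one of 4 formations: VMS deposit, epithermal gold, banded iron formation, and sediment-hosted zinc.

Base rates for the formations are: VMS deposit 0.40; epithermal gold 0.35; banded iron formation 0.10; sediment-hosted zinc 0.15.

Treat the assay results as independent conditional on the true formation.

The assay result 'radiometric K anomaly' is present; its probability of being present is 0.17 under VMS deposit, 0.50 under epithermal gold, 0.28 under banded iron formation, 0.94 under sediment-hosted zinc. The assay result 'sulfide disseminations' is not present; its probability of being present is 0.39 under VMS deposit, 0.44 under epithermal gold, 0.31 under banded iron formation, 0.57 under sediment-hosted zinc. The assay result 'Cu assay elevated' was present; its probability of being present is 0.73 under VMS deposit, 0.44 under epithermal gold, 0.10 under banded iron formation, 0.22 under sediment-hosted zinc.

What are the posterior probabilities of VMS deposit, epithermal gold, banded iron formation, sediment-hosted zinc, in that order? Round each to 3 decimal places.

By Bayes' rule with conditional independence, the unnormalized weight for each hypothesis is prior × ∏ likelihoods (using 1 − P(present | H) for each absent assay result):
  VMS deposit: 0.40 × 0.17 × (1 − 0.39) × 0.73 = 0.03028
  epithermal gold: 0.35 × 0.50 × (1 − 0.44) × 0.44 = 0.04312
  banded iron formation: 0.10 × 0.28 × (1 − 0.31) × 0.10 = 0.001932
  sediment-hosted zinc: 0.15 × 0.94 × (1 − 0.57) × 0.22 = 0.013339
Normalizing constant Z = 0.03028 + 0.04312 + 0.001932 + 0.013339 = 0.088671.
P(VMS deposit | evidence) = 0.03028 / 0.088671 ≈ 0.341
P(epithermal gold | evidence) = 0.04312 / 0.088671 ≈ 0.486
P(banded iron formation | evidence) = 0.001932 / 0.088671 ≈ 0.022
P(sediment-hosted zinc | evidence) = 0.013339 / 0.088671 ≈ 0.150

0.341, 0.486, 0.022, 0.150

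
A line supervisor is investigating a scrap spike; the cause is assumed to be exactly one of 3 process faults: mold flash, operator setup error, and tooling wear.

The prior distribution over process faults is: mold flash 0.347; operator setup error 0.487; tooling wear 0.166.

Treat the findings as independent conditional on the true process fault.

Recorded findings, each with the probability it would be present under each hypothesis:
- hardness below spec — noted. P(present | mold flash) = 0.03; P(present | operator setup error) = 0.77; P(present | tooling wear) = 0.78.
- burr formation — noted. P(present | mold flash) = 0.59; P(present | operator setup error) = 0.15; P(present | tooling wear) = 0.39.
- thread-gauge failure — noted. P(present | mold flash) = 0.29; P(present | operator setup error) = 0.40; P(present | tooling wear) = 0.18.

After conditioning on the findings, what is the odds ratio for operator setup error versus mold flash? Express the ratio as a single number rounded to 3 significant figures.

Unnormalized posterior weight (prior times the finding likelihoods) for each of the two hypotheses:
  operator setup error: 0.487 × 0.77 × 0.15 × 0.40 = 0.022499
  mold flash: 0.347 × 0.03 × 0.59 × 0.29 = 0.0017812
Posterior odds = 0.022499 / 0.0017812 ≈ 12.6.

12.6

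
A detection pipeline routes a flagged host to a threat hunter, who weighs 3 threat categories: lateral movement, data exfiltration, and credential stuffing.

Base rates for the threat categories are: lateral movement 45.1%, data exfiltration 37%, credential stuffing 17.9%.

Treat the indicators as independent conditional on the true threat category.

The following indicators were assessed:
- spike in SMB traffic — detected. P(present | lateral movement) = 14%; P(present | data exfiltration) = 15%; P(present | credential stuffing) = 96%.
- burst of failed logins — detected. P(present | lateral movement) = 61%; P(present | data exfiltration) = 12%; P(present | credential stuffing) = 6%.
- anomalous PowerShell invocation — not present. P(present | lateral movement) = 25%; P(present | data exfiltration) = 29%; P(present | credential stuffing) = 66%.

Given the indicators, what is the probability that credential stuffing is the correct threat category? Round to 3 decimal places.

For each hypothesis, the unnormalized posterior weight is prior × product of the indicator likelihoods (using 1 − P(present | H) for each absent indicator):
  lateral movement: 0.451 × 0.14 × 0.61 × (1 − 0.25) = 0.028887
  data exfiltration: 0.370 × 0.15 × 0.12 × (1 − 0.29) = 0.0047286
  credential stuffing: 0.179 × 0.96 × 0.06 × (1 − 0.66) = 0.0035055
The unnormalized weights sum to 0.037121.
P(credential stuffing | evidence) = 0.0035055 / 0.037121 ≈ 0.094.

0.094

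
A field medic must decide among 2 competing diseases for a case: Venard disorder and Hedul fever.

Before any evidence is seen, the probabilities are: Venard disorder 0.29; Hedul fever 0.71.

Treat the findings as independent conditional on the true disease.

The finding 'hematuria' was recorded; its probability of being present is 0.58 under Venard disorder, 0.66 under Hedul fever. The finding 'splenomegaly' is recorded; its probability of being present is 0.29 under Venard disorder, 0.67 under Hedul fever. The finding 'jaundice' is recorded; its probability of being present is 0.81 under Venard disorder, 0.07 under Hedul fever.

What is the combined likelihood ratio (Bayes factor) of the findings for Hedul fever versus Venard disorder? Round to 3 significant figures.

Joint likelihood of the evidence pattern under each hypothesis:
  Hedul fever: 0.66 × 0.67 × 0.07 = 0.030954
  Venard disorder: 0.58 × 0.29 × 0.81 = 0.13624
Bayes factor = 0.030954 / 0.13624 ≈ 0.227

0.227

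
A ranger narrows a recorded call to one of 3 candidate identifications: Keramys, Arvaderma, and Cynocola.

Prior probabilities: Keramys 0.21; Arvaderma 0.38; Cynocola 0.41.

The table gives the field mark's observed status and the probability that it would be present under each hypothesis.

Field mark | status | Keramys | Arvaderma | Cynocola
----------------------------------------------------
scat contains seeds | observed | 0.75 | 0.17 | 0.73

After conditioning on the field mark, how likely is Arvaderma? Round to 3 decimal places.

0.124

Multiply each prior by the likelihood of the field mark:
  Keramys: 0.21 × 0.75 = 0.1575
  Arvaderma: 0.38 × 0.17 = 0.0646
  Cynocola: 0.41 × 0.73 = 0.2993
Marginal likelihood of the evidence = 0.5214.
P(Arvaderma | evidence) = 0.0646 / 0.5214 ≈ 0.124.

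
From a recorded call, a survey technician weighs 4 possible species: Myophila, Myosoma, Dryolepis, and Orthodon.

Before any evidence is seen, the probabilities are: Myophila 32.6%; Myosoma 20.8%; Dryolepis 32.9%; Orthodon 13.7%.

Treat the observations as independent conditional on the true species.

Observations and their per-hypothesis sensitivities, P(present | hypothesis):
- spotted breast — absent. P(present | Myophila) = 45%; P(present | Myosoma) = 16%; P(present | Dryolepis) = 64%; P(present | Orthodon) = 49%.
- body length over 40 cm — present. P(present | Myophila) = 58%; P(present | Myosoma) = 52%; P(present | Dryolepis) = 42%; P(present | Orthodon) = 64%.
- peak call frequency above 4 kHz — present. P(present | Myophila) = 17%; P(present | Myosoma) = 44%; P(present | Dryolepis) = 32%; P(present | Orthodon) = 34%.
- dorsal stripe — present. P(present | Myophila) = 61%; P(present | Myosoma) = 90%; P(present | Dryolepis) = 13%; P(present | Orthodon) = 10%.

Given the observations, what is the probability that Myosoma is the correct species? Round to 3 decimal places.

By Bayes' rule with conditional independence, the unnormalized weight for each hypothesis is prior × ∏ likelihoods (using 1 − P(present | H) for each absent observation):
  Myophila: 0.326 × (1 − 0.45) × 0.58 × 0.17 × 0.61 = 0.010784
  Myosoma: 0.208 × (1 − 0.16) × 0.52 × 0.44 × 0.90 = 0.035978
  Dryolepis: 0.329 × (1 − 0.64) × 0.42 × 0.32 × 0.13 = 0.0020694
  Orthodon: 0.137 × (1 − 0.49) × 0.64 × 0.34 × 0.10 = 0.0015204
Normalizing constant Z = 0.010784 + 0.035978 + 0.0020694 + 0.0015204 = 0.050352.
P(Myosoma | evidence) = 0.035978 / 0.050352 ≈ 0.715.

0.715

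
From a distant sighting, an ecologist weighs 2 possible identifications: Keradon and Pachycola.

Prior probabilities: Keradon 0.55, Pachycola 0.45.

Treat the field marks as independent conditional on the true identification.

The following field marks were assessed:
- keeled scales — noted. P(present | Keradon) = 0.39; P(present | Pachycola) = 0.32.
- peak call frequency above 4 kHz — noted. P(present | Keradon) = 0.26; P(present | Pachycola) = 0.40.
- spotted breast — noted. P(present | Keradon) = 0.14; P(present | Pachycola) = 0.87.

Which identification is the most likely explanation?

For each hypothesis, the unnormalized posterior weight is prior × product of the field mark likelihoods:
  Keradon: 0.55 × 0.39 × 0.26 × 0.14 = 0.0078078
  Pachycola: 0.45 × 0.32 × 0.40 × 0.87 = 0.050112
Normalizing constant Z = 0.0078078 + 0.050112 = 0.05792.
P(Keradon | evidence) ≈ 0.0078078 / 0.05792 ≈ 0.135
P(Pachycola | evidence) ≈ 0.050112 / 0.05792 ≈ 0.865
The largest is 0.865, so Pachycola is most probable.

Pachycola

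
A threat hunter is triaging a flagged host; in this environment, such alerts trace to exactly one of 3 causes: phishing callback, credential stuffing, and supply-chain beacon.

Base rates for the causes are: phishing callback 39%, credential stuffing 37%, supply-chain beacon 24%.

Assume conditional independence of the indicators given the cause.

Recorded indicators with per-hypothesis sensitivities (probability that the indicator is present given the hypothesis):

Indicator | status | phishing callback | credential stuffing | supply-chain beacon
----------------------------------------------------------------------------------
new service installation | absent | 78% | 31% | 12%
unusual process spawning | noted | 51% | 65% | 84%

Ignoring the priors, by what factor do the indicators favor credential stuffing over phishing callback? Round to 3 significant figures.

The Bayes factor is the ratio of the joint likelihoods of the indicator pattern under the two hypotheses (using 1 − P(present | H) for each absent indicator).
  credential stuffing: (1 − 0.31) × 0.65 = 0.4485
  phishing callback: (1 − 0.78) × 0.51 = 0.1122
Bayes factor = 0.4485 / 0.1122 ≈ 4.00

4.00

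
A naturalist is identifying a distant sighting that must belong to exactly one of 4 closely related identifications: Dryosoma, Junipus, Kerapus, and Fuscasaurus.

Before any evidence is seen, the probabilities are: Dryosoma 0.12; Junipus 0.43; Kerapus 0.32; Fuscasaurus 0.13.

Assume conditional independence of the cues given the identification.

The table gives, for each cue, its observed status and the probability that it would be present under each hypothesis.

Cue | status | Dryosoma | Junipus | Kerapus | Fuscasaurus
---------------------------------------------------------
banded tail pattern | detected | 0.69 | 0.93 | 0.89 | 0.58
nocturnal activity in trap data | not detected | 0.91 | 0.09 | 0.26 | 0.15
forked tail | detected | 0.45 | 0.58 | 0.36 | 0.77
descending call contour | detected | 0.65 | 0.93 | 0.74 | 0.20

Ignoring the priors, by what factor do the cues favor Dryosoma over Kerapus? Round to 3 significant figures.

0.104

The Bayes factor is the ratio of the joint likelihoods of the cue pattern under the two hypotheses (using 1 − P(present | H) for each absent cue).
  Dryosoma: 0.69 × (1 − 0.91) × 0.45 × 0.65 = 0.018164
  Kerapus: 0.89 × (1 − 0.26) × 0.36 × 0.74 = 0.17545
Bayes factor = 0.018164 / 0.17545 ≈ 0.104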